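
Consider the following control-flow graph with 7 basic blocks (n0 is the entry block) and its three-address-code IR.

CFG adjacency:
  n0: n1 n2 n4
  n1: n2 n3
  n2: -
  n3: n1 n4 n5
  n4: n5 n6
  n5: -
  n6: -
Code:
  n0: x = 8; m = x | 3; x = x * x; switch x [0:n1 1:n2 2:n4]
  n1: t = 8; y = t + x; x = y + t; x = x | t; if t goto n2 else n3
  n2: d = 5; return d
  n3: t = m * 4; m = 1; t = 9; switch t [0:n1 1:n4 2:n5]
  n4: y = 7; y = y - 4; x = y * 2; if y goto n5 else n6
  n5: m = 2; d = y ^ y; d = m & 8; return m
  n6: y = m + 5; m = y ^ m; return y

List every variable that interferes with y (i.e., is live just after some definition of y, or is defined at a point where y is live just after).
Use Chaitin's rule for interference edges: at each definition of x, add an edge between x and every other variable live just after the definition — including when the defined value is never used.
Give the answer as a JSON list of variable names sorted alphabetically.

def/use:
  n0: {m,x} / ∅
  n1: {t,x,y} / {x}
  n2: {d} / ∅
  n3: {m,t} / {m}
  n4: {x,y} / ∅
  n5: {d,m} / {y}
  n6: {m,y} / {m}

Liveness:
  live n0: ∅→{m,x}
  live n1: {m,x}→{m,x,y}
  live n2: ∅→∅
  live n3: {m,x,y}→{m,x,y}
  live n4: {m}→{m,y}
  live n5: {y}→∅
  live n6: {m}→∅

Interfere edges:
  d: {m}
  m: {d,t,x,y}
  t: {m,x,y}
  x: {m,t,y}
  y: {m,t,x}

N(y) = ["m", "t", "x"]

Answer: ["m", "t", "x"]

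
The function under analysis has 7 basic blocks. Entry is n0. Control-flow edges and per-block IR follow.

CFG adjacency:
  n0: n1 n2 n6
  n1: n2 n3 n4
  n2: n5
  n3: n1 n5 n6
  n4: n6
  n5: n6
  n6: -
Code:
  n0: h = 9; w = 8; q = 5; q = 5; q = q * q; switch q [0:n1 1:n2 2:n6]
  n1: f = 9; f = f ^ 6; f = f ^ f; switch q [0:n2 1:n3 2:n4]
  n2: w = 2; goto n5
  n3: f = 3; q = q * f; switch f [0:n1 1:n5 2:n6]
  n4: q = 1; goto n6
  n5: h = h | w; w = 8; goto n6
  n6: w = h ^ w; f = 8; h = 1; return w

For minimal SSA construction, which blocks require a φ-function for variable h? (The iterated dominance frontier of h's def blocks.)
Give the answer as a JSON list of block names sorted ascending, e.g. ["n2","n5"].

Answer: ["n6"]

Analysis:
idom tree: n1←n0 n2←n0 n3←n1 n4←n1 n5←n0 n6←n0
Dom at joins:
  n1: preds {n0,n3}: {n0} ∩ {n0,n1,n3} = {n0}; idom=n0
  n2: preds {n0,n1}: {n0} ∩ {n0,n1} = {n0}; idom=n0
  n5: preds {n2,n3}: {n0,n2} ∩ {n0,n1,n3} = {n0}; idom=n0
  n6: preds {n0,n3,n4,n5}: {n0} ∩ {n0,n1,n3} ∩ {n0,n1,n4} ∩ {n0,n5} = {n0}; idom=n0

Frontier:
  join n1 pred n0: · stop@n0
  join n1 pred n3: n3→n1 stop@n0
  join n2 pred n0: · stop@n0
  join n2 pred n1: n1 stop@n0
  join n5 pred n2: n2 stop@n0
  join n5 pred n3: n3→n1 stop@n0
  join n6 pred n0: · stop@n0
  join n6 pred n3: n3→n1 stop@n0
  join n6 pred n4: n4→n1 stop@n0
  join n6 pred n5: n5 stop@n0
  DF(n0)=∅
  DF(n1)={n1,n2,n5,n6}
  DF(n2)={n5}
  DF(n3)={n1,n5,n6}
  DF(n4)={n6}
  DF(n5)={n6}
  DF(n6)=∅

φ for h: defs {n0,n5,n6}
  DF⁺ = {n6}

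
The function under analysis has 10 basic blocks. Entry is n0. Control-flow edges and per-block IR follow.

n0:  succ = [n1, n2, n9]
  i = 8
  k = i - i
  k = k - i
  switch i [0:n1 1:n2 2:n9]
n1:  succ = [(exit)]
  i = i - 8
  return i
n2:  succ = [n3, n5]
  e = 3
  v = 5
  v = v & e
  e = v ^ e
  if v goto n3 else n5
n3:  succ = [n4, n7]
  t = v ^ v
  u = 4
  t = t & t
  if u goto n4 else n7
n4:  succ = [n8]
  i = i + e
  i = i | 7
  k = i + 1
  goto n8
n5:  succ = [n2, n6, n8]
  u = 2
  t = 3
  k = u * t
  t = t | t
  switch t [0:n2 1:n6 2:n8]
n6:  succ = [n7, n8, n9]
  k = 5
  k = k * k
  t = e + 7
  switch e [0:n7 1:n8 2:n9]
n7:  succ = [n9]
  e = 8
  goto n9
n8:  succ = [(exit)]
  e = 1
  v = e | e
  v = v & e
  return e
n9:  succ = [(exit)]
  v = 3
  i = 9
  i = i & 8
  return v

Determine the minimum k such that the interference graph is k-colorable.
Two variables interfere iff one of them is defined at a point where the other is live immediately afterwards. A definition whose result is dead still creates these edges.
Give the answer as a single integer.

Answer: 4

Derivation:
Block summaries:
  n0: def={i,k} ue=∅
  n1: def={i} ue={i}
  n2: def={e,v} ue=∅
  n3: def={t,u} ue={v}
  n4: def={i,k} ue={e,i}
  n5: def={k,t,u} ue=∅
  n6: def={k,t} ue={e}
  n7: def={e} ue=∅
  n8: def={e,v} ue=∅
  n9: def={i,v} ue=∅

Backward fixpoint:
  n0 li=∅ lo={i}
  n1 li={i} lo=∅
  n2 li={i} lo={e,i,v}
  n3 li={e,i,v} lo={e,i}
  n4 li={e,i} lo=∅
  n5 li={e,i} lo={e,i}
  n6 li={e} lo=∅
  n7 li=∅ lo=∅
  n8 li=∅ lo=∅
  n9 li=∅ lo=∅

Interfere edges:
  e↔{i,k,t,u,v}
  i↔{e,k,t,u,v}
  k↔{e,i,t}
  t↔{e,i,k,u}
  u↔{e,i,t}
  v↔{e,i}

Registers:
  {e,i,k,t} pairwise interfere (4-clique) ⇒ χ ≥ 4
  4-colouring: R0={e}  R1={i}  R2={t,v}  R3={k,u}
  χ = 4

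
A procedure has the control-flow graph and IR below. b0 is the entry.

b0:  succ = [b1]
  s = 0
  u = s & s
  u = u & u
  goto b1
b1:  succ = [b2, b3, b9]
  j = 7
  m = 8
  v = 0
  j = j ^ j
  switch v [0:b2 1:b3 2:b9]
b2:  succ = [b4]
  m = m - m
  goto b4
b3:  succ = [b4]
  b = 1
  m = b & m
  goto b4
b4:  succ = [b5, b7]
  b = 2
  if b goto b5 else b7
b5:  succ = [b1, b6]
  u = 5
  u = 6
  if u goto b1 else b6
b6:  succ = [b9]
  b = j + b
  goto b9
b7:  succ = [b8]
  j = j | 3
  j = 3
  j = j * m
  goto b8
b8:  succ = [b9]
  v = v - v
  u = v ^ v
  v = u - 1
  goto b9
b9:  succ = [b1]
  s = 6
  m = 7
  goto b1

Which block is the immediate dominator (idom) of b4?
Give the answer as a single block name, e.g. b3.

idom tree: b1←b0 b2←b1 b3←b1 b4←b1 b5←b4 b6←b5 b7←b4 b8←b7 b9←b1
Dom at joins:
  b1: preds {b0,b5,b9}: {b0} ∩ {b0,b1,b4,b5} ∩ {b0,b1,b9} = {b0}; idom=b0
  b4: preds {b2,b3}: {b0,b1,b2} ∩ {b0,b1,b3} = {b0,b1}; idom=b1
  b9: preds {b1,b6,b8}: {b0,b1} ∩ {b0,b1,b4,b5,b6} ∩ {b0,b1,b4,b7,b8} = {b0,b1}; idom=b1

idom(b4) = b1

Answer: b1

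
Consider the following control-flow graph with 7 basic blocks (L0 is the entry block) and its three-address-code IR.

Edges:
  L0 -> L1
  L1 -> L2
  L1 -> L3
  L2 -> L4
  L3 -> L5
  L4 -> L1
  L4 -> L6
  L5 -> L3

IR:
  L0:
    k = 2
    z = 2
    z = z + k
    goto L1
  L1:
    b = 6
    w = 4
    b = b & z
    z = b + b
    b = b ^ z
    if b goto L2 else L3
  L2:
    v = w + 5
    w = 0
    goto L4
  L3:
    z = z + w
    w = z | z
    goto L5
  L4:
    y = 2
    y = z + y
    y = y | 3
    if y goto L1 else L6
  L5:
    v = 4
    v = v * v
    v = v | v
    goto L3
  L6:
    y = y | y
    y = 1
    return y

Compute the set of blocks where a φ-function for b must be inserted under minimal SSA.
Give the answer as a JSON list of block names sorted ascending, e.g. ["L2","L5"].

idom tree: L1←L0 L2←L1 L3←L1 L4←L2 L5←L3 L6←L4
Join-block Dom:
  L1: preds {L0,L4}: {L0} ∩ {L0,L1,L2,L4} = {L0}; idom=L0
  L3: preds {L1,L5}: {L0,L1} ∩ {L0,L1,L3,L5} = {L0,L1}; idom=L1

Frontier:
  join L1 pred L0: · stop@L0
  join L1 pred L4: L4→L2→L1 stop@L0
  join L3 pred L1: · stop@L1
  join L3 pred L5: L5→L3 stop@L1
  DF(L0)=∅
  DF(L1)={L1}
  DF(L2)={L1}
  DF(L3)={L3}
  DF(L4)={L1}
  DF(L5)={L3}
  DF(L6)=∅

φ for b: defs {L1}
  DF⁺ = {L1}

Answer: ["L1"]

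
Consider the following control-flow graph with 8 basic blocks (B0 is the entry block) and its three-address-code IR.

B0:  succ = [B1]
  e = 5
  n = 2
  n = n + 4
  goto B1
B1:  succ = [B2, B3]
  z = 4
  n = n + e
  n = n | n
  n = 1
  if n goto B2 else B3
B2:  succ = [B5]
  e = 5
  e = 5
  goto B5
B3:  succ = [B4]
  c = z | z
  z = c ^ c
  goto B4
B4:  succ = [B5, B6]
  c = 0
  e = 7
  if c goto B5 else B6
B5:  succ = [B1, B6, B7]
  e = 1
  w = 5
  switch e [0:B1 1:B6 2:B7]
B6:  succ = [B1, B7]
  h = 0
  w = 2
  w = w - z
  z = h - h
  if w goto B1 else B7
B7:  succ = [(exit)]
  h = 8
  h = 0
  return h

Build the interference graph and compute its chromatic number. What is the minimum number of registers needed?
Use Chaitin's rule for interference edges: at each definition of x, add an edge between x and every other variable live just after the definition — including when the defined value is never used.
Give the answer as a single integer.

Answer: 5

Working:
def/use:
  B0: {e,n} / ∅
  B1: {n,z} / {e,n}
  B2: {e} / ∅
  B3: {c,z} / {z}
  B4: {c,e} / ∅
  B5: {e,w} / ∅
  B6: {h,w,z} / {z}
  B7: {h} / ∅

Live sets:
  B0 li=∅ lo={e,n}
  B1 li={e,n} lo={n,z}
  B2 li={n,z} lo={n,z}
  B3 li={n,z} lo={n,z}
  B4 li={n,z} lo={e,n,z}
  B5 li={n,z} lo={e,n,z}
  B6 li={e,n,z} lo={e,n}
  B7 li=∅ lo=∅

Interference:
  c — {e,n,z}
  e — {c,h,n,w,z}
  h — {e,n,w,z}
  n — {c,e,h,w,z}
  w — {e,h,n,z}
  z — {c,e,h,n,w}

Registers:
  lower bound: {e,h,n,w,z} mutually conflict ⇒ χ ≥ 5
  assign c→c3 e→c0 h→c3 n→c1 w→c4 z→c2 — no edge inside a register ⇒ χ ≤ 5
  χ = 5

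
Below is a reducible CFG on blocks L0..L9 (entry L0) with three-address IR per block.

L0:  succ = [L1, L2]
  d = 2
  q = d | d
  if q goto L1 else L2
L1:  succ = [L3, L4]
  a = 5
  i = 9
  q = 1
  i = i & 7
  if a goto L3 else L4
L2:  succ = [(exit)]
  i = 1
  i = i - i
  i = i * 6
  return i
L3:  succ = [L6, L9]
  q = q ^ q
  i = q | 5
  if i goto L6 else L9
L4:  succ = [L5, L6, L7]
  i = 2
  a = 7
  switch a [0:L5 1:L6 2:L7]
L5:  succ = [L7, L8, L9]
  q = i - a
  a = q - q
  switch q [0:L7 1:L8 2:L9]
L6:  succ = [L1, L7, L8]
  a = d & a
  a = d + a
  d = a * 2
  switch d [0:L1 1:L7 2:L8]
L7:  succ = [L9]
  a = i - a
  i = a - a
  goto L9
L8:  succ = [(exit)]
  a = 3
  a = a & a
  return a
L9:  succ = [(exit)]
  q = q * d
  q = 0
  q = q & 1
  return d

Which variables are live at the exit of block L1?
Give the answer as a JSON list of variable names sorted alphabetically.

def/use:
  L0 def {d,q} use ∅
  L1 def {a,i,q} use ∅
  L2 def {i} use ∅
  L3 def {i,q} use {q}
  L4 def {a,i} use ∅
  L5 def {a,q} use {a,i}
  L6 def {a,d} use {a,d}
  L7 def {a,i} use {a,i}
  L8 def {a} use ∅
  L9 def {q} use {d,q}

Live sets:
  L0 li=∅ lo={d}
  L1 li={d} lo={a,d,q}
  L2 li=∅ lo=∅
  L3 li={a,d,q} lo={a,d,i,q}
  L4 li={d,q} lo={a,d,i,q}
  L5 li={a,d,i} lo={a,d,i,q}
  L6 li={a,d,i,q} lo={a,d,i,q}
  L7 li={a,d,i,q} lo={d,q}
  L8 li=∅ lo=∅
  L9 li={d,q} lo=∅

live-out(L1) = ["a", "d", "q"]

Answer: ["a", "d", "q"]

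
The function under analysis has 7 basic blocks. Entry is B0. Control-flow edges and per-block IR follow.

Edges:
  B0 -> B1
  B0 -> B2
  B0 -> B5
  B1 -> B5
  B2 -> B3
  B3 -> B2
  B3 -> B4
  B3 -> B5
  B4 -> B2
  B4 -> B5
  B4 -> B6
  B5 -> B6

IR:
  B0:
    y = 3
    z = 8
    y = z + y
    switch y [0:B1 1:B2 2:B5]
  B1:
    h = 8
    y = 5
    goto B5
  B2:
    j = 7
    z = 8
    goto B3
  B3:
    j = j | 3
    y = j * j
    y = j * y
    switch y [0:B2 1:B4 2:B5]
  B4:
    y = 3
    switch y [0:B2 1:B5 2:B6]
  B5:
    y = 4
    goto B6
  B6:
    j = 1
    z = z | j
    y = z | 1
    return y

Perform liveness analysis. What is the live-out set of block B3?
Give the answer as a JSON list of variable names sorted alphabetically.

def/use:
  B0 def {y,z} use ∅
  B1 def {h,y} use ∅
  B2 def {j,z} use ∅
  B3 def {j,y} use {j}
  B4 def {y} use ∅
  B5 def {y} use ∅
  B6 def {j,y,z} use {z}

Live sets:
  B0 li=∅ lo={z}
  B1 li={z} lo={z}
  B2 li=∅ lo={j,z}
  B3 li={j,z} lo={z}
  B4 li={z} lo={z}
  B5 li={z} lo={z}
  B6 li={z} lo=∅

live-out(B3) = ["z"]

Answer: ["z"]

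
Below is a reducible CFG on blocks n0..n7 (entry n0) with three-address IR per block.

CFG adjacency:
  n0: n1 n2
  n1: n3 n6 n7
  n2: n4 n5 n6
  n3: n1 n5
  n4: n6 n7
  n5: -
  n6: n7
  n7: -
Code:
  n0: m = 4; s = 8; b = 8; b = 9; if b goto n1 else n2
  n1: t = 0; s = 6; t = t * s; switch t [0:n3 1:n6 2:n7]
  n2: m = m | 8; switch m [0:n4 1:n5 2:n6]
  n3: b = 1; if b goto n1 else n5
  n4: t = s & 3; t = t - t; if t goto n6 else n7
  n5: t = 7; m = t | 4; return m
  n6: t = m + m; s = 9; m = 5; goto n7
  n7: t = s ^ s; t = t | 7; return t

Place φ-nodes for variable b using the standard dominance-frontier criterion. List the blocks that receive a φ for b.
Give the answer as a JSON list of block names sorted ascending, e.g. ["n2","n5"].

idom tree: n1←n0 n2←n0 n3←n1 n4←n2 n5←n0 n6←n0 n7←n0
Dom∩ at merges:
  n1: preds {n0,n3}: {n0} ∩ {n0,n1,n3} = {n0}; idom=n0
  n5: preds {n2,n3}: {n0,n2} ∩ {n0,n1,n3} = {n0}; idom=n0
  n6: preds {n1,n2,n4}: {n0,n1} ∩ {n0,n2} ∩ {n0,n2,n4} = {n0}; idom=n0
  n7: preds {n1,n4,n6}: {n0,n1} ∩ {n0,n2,n4} ∩ {n0,n6} = {n0}; idom=n0

DF walk-up:
  n1←n0: walk · to n0
  n1←n3: walk n3→n1 to n0
  n5←n2: walk n2 to n0
  n5←n3: walk n3→n1 to n0
  n6←n1: walk n1 to n0
  n6←n2: walk n2 to n0
  n6←n4: walk n4→n2 to n0
  n7←n1: walk n1 to n0
  n7←n4: walk n4→n2 to n0
  n7←n6: walk n6 to n0
  n0: DF=∅
  n1: DF={n1,n5,n6,n7}
  n2: DF={n5,n6,n7}
  n3: DF={n1,n5}
  n4: DF={n6,n7}
  n5: DF=∅
  n6: DF={n7}
  n7: DF=∅

φ for b: defs {n0,n3}
  DF⁺ = {n1,n5,n6,n7}

Answer: ["n1", "n5", "n6", "n7"]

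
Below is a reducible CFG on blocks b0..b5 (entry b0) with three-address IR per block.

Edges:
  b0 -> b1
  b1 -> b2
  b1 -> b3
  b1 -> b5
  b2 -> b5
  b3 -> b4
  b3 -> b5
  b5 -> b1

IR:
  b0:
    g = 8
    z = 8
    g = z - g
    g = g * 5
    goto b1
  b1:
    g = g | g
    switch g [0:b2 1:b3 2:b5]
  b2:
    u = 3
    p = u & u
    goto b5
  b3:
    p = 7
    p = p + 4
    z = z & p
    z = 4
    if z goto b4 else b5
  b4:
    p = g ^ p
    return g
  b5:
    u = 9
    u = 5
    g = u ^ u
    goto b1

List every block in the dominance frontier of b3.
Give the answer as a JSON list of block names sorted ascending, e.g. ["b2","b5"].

idom tree: b1←b0 b2←b1 b3←b1 b4←b3 b5←b1
Join-block Dom:
  b1: preds {b0,b5}: {b0} ∩ {b0,b1,b5} = {b0}; idom=b0
  b5: preds {b1,b2,b3}: {b0,b1} ∩ {b0,b1,b2} ∩ {b0,b1,b3} = {b0,b1}; idom=b1

Frontier:
  b1←b0: walk · to b0
  b1←b5: walk b5→b1 to b0
  b5←b1: walk · to b1
  b5←b2: walk b2 to b1
  b5←b3: walk b3 to b1
  b0 → ∅
  b1 → {b1}
  b2 → {b5}
  b3 → {b5}
  b4 → ∅
  b5 → {b1}

DF(b3) = ["b5"]

Answer: ["b5"]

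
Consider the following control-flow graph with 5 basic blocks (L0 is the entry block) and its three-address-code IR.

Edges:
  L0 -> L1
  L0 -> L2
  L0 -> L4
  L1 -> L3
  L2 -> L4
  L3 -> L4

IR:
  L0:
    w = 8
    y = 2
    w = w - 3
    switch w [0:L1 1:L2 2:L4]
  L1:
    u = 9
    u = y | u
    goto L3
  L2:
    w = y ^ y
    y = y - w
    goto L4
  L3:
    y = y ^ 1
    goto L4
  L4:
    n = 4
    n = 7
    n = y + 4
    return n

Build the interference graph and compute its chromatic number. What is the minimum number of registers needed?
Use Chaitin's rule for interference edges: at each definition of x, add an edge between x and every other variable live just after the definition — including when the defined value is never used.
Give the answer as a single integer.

def/use:
  L0: {w,y} / ∅
  L1: {u} / {y}
  L2: {w,y} / {y}
  L3: {y} / {y}
  L4: {n} / {y}

Backward fixpoint:
  L0 li=∅ lo={y}
  L1 li={y} lo={y}
  L2 li={y} lo={y}
  L3 li={y} lo={y}
  L4 li={y} lo=∅

Interference:
  n — {y}
  u — {y}
  w — {y}
  y — {n,u,w}

Colouring:
  lower bound: {n,y} mutually conflict ⇒ χ ≥ 2
  assign n→r1 u→r1 w→r1 y→r0 — no edge inside a register ⇒ χ ≤ 2
  χ = 2

Answer: 2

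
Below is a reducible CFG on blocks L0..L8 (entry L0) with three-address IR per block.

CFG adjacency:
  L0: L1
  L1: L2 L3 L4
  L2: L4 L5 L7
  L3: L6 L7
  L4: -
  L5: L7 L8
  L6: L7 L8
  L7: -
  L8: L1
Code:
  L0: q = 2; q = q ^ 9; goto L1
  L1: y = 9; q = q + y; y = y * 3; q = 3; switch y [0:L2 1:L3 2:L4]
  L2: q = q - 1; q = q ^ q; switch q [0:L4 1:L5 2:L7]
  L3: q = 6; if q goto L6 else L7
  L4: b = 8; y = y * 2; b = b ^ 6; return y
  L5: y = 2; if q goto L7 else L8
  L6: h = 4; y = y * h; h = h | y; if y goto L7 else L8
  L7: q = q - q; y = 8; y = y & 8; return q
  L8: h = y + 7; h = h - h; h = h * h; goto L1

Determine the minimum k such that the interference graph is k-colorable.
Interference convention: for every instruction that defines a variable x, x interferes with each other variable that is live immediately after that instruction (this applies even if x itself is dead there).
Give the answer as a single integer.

Answer: 3

Analysis:
def/use:
  L0: {q} / ∅
  L1: {q,y} / {q}
  L2: {q} / {q}
  L3: {q} / ∅
  L4: {b,y} / {y}
  L5: {y} / {q}
  L6: {h,y} / {y}
  L7: {q,y} / {q}
  L8: {h} / {y}

Liveness:
  live L0: ∅→{q}
  live L1: {q}→{q,y}
  live L2: {q,y}→{q,y}
  live L3: {y}→{q,y}
  live L4: {y}→∅
  live L5: {q}→{q,y}
  live L6: {q,y}→{q,y}
  live L7: {q}→∅
  live L8: {q,y}→{q}

Interfere edges:
  b↔{y}
  h↔{q,y}
  q↔{h,y}
  y↔{b,h,q}

Chromatic number:
  lower bound: {h,q,y} mutually conflict ⇒ χ ≥ 3
  3-colouring: R0={y}  R1={b,h}  R2={q}
  χ = 3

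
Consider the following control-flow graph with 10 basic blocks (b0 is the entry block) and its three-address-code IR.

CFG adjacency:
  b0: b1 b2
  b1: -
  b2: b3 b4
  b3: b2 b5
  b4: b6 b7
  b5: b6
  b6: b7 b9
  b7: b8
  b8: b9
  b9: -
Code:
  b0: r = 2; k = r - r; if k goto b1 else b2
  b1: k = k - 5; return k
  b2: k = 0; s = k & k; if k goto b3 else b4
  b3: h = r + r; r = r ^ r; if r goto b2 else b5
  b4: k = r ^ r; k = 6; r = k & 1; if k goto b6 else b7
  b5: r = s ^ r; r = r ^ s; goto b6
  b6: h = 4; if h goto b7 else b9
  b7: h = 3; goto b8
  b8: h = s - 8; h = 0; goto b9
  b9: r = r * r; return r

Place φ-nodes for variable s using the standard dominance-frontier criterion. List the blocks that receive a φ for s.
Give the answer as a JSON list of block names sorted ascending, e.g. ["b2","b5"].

idom tree: b1←b0 b2←b0 b3←b2 b4←b2 b5←b3 b6←b2 b7←b2 b8←b7 b9←b2
Dom at joins:
  b2: preds {b0,b3}: {b0} ∩ {b0,b2,b3} = {b0}; idom=b0
  b6: preds {b4,b5}: {b0,b2,b4} ∩ {b0,b2,b3,b5} = {b0,b2}; idom=b2
  b7: preds {b4,b6}: {b0,b2,b4} ∩ {b0,b2,b6} = {b0,b2}; idom=b2
  b9: preds {b6,b8}: {b0,b2,b6} ∩ {b0,b2,b7,b8} = {b0,b2}; idom=b2

DF walk-up:
  b2←b0: walk · to b0
  b2←b3: walk b3→b2 to b0
  b6←b4: walk b4 to b2
  b6←b5: walk b5→b3 to b2
  b7←b4: walk b4 to b2
  b7←b6: walk b6 to b2
  b9←b6: walk b6 to b2
  b9←b8: walk b8→b7 to b2
  b0 → ∅
  b1 → ∅
  b2 → {b2}
  b3 → {b2,b6}
  b4 → {b6,b7}
  b5 → {b6}
  b6 → {b7,b9}
  b7 → {b9}
  b8 → {b9}
  b9 → ∅

φ for s: defs {b2}
  DF⁺ = {b2}

Answer: ["b2"]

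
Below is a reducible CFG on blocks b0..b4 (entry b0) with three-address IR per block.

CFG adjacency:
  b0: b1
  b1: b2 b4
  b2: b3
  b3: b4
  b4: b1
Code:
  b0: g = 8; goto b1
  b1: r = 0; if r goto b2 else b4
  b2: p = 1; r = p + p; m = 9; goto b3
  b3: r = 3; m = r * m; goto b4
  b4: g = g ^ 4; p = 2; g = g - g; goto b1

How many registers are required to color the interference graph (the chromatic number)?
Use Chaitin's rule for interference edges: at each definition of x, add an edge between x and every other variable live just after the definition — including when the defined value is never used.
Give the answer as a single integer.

def/use:
  b0 def {g} use ∅
  b1 def {r} use ∅
  b2 def {m,p,r} use ∅
  b3 def {m,r} use {m}
  b4 def {g,p} use {g}

Backward fixpoint:
  b0 li=∅ lo={g}
  b1 li={g} lo={g}
  b2 li={g} lo={g,m}
  b3 li={g,m} lo={g}
  b4 li={g} lo={g}

Interfere edges:
  g↔{m,p,r}
  m↔{g,r}
  p↔{g}
  r↔{g,m}

Colouring:
  clique {g,m,r} ⇒ need ≥ 3
  3-colouring: r0={g}  r1={m,p}  r2={r}
  χ = 3

Answer: 3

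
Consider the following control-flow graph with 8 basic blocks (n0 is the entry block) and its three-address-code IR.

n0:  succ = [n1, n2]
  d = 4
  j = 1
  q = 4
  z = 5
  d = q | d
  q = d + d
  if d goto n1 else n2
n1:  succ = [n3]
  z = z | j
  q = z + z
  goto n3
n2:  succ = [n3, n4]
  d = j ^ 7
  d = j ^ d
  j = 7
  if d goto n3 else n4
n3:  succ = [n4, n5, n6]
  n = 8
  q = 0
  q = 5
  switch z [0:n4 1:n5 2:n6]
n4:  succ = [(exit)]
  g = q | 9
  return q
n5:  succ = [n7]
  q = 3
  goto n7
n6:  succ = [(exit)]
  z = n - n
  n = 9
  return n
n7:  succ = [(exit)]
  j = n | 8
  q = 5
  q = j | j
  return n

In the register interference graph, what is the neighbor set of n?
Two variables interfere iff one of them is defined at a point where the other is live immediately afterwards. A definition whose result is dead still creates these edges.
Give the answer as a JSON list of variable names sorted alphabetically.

Block summaries:
  n0 def {d,j,q,z} use ∅
  n1 def {q,z} use {j,z}
  n2 def {d,j} use {j}
  n3 def {n,q} use {z}
  n4 def {g} use {q}
  n5 def {q} use ∅
  n6 def {n,z} use {n}
  n7 def {j,q} use {n}

Live sets:
  live n0: ∅→{j,q,z}
  live n1: {j,z}→{z}
  live n2: {j,q,z}→{q,z}
  live n3: {z}→{n,q}
  live n4: {q}→∅
  live n5: {n}→{n}
  live n6: {n}→∅
  live n7: {n}→∅

Conflict graph:
  d — {j,q,z}
  g — {q}
  j — {d,n,q,z}
  n — {j,q,z}
  q — {d,g,j,n,z}
  z — {d,j,n,q}

N(n) = ["j", "q", "z"]

Answer: ["j", "q", "z"]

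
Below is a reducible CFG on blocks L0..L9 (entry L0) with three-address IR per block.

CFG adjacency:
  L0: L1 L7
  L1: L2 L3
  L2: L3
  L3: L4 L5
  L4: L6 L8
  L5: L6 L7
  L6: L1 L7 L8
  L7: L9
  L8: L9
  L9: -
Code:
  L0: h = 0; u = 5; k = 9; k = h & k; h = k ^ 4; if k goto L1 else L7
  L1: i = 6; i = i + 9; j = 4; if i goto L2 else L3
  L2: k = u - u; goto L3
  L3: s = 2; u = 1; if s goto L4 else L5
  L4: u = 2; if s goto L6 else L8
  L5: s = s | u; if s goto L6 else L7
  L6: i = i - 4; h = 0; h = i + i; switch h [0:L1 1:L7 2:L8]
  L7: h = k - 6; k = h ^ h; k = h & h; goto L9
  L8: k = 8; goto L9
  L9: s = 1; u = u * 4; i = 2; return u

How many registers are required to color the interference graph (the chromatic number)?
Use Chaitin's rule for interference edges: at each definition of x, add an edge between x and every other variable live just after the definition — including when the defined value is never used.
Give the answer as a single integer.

def/use:
  L0: def={h,k,u} ue=∅
  L1: def={i,j} ue=∅
  L2: def={k} ue={u}
  L3: def={s,u} ue=∅
  L4: def={u} ue={s}
  L5: def={s} ue={s,u}
  L6: def={h,i} ue={i}
  L7: def={h,k} ue={k}
  L8: def={k} ue=∅
  L9: def={i,s,u} ue={u}

Liveness:
  live L0: ∅→{k,u}
  live L1: {k,u}→{i,k,u}
  live L2: {i,u}→{i,k}
  live L3: {i,k}→{i,k,s,u}
  live L4: {i,k,s}→{i,k,u}
  live L5: {i,k,s,u}→{i,k,u}
  live L6: {i,k,u}→{k,u}
  live L7: {k,u}→{u}
  live L8: {u}→{u}
  live L9: {u}→∅

Conflict graph:
  h↔{i,k,u}
  i↔{h,j,k,s,u}
  j↔{i,k,u}
  k↔{h,i,j,s,u}
  s↔{i,k,u}
  u↔{h,i,j,k,s}

Colouring:
  {h,i,k,u} pairwise interfere (4-clique) ⇒ χ ≥ 4
  4-colouring: R0={i}  R1={k}  R2={u}  R3={h,j,s}
  χ = 4

Answer: 4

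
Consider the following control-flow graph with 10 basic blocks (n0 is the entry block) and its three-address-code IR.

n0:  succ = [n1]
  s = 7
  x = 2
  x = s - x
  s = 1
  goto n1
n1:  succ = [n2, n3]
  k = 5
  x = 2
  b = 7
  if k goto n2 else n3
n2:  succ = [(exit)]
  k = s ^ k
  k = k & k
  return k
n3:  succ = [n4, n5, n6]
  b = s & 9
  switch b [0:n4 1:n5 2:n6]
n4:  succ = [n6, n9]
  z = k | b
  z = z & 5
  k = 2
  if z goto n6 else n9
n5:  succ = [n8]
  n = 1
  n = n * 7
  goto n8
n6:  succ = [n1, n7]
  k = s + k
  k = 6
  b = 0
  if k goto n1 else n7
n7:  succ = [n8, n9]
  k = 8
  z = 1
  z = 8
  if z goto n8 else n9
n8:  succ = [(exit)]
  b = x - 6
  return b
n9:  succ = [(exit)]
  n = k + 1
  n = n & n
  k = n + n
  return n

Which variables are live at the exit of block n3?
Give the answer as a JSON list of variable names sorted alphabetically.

Answer: ["b", "k", "s", "x"]

Working:
def/use:
  n0: {s,x} / ∅
  n1: {b,k,x} / ∅
  n2: {k} / {k,s}
  n3: {b} / {s}
  n4: {k,z} / {b,k}
  n5: {n} / ∅
  n6: {b,k} / {k,s}
  n7: {k,z} / ∅
  n8: {b} / {x}
  n9: {k,n} / {k}

Liveness:
  n0: in=∅ out={s}
  n1: in={s} out={k,s,x}
  n2: in={k,s} out=∅
  n3: in={k,s,x} out={b,k,s,x}
  n4: in={b,k,s,x} out={k,s,x}
  n5: in={x} out={x}
  n6: in={k,s,x} out={s,x}
  n7: in={x} out={k,x}
  n8: in={x} out=∅
  n9: in={k} out=∅

live-out(n3) = ["b", "k", "s", "x"]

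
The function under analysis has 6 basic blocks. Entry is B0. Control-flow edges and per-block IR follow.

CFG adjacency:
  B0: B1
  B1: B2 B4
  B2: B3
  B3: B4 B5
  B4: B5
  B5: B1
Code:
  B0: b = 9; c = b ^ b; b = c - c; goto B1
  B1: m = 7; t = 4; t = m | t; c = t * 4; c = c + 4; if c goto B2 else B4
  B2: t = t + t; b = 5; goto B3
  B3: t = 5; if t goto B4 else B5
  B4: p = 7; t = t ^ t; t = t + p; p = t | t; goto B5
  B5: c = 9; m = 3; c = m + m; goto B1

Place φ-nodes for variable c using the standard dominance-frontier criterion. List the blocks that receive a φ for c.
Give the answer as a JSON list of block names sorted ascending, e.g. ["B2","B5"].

Answer: ["B1"]

Derivation:
idom tree: B1←B0 B2←B1 B3←B2 B4←B1 B5←B1
Dom∩ at merges:
  B1: preds {B0,B5}: {B0} ∩ {B0,B1,B5} = {B0}; idom=B0
  B4: preds {B1,B3}: {B0,B1} ∩ {B0,B1,B2,B3} = {B0,B1}; idom=B1
  B5: preds {B3,B4}: {B0,B1,B2,B3} ∩ {B0,B1,B4} = {B0,B1}; idom=B1

DF walk-up:
  B1←B0: walk · to B0
  B1←B5: walk B5→B1 to B0
  B4←B1: walk · to B1
  B4←B3: walk B3→B2 to B1
  B5←B3: walk B3→B2 to B1
  B5←B4: walk B4 to B1
  DF(B0)=∅
  DF(B1)={B1}
  DF(B2)={B4,B5}
  DF(B3)={B4,B5}
  DF(B4)={B5}
  DF(B5)={B1}

φ for c: defs {B0,B1,B5}
  DF⁺ = {B1}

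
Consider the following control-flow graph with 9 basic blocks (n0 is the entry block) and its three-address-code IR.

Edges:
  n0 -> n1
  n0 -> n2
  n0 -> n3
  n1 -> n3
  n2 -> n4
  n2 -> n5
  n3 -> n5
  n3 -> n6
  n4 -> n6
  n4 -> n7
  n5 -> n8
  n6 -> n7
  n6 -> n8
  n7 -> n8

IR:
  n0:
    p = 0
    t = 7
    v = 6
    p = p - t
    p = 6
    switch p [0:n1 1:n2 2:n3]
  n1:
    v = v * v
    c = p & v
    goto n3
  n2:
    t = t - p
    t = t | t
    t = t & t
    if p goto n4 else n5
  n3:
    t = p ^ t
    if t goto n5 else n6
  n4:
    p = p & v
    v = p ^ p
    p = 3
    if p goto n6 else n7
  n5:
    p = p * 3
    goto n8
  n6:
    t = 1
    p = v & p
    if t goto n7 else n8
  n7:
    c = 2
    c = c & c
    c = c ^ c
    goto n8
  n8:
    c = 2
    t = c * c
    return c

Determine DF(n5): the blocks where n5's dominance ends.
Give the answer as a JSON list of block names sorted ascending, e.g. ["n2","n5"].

idom tree: n1←n0 n2←n0 n3←n0 n4←n2 n5←n0 n6←n0 n7←n0 n8←n0
Dom∩ at merges:
  n3: preds {n0,n1}: {n0} ∩ {n0,n1} = {n0}; idom=n0
  n5: preds {n2,n3}: {n0,n2} ∩ {n0,n3} = {n0}; idom=n0
  n6: preds {n3,n4}: {n0,n3} ∩ {n0,n2,n4} = {n0}; idom=n0
  n7: preds {n4,n6}: {n0,n2,n4} ∩ {n0,n6} = {n0}; idom=n0
  n8: preds {n5,n6,n7}: {n0,n5} ∩ {n0,n6} ∩ {n0,n7} = {n0}; idom=n0

DF walk-up:
  join n3 pred n0: · stop@n0
  join n3 pred n1: n1 stop@n0
  join n5 pred n2: n2 stop@n0
  join n5 pred n3: n3 stop@n0
  join n6 pred n3: n3 stop@n0
  join n6 pred n4: n4→n2 stop@n0
  join n7 pred n4: n4→n2 stop@n0
  join n7 pred n6: n6 stop@n0
  join n8 pred n5: n5 stop@n0
  join n8 pred n6: n6 stop@n0
  join n8 pred n7: n7 stop@n0
  n0: DF=∅
  n1: DF={n3}
  n2: DF={n5,n6,n7}
  n3: DF={n5,n6}
  n4: DF={n6,n7}
  n5: DF={n8}
  n6: DF={n7,n8}
  n7: DF={n8}
  n8: DF=∅

DF(n5) = ["n8"]

Answer: ["n8"]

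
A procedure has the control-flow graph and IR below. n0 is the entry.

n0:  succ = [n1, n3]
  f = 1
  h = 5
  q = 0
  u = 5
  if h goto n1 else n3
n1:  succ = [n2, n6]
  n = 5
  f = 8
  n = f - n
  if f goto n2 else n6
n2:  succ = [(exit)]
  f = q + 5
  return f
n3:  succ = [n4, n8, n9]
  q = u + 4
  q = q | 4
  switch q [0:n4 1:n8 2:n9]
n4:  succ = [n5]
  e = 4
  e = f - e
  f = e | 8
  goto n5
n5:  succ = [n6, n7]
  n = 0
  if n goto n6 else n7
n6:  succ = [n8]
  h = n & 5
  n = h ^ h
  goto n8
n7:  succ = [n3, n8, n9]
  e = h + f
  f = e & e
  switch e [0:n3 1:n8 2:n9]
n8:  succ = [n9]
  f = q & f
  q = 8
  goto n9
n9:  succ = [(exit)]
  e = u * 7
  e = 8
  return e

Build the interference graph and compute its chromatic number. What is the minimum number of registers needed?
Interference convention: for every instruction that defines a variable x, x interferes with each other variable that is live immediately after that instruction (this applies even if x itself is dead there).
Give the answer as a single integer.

Answer: 5

Working:
def/use:
  n0: {f,h,q,u} / ∅
  n1: {f,n} / ∅
  n2: {f} / {q}
  n3: {q} / {u}
  n4: {e,f} / {f}
  n5: {n} / ∅
  n6: {h,n} / {n}
  n7: {e,f} / {f,h}
  n8: {f,q} / {f,q}
  n9: {e} / {u}

Live sets:
  n0: in=∅ out={f,h,q,u}
  n1: in={q,u} out={f,n,q,u}
  n2: in={q} out=∅
  n3: in={f,h,u} out={f,h,q,u}
  n4: in={f,h,q,u} out={f,h,q,u}
  n5: in={f,h,q,u} out={f,h,n,q,u}
  n6: in={f,n,q,u} out={f,q,u}
  n7: in={f,h,q,u} out={f,h,q,u}
  n8: in={f,q,u} out={u}
  n9: in={u} out=∅

Conflict graph:
  e: {f,h,q,u}
  f: {e,h,n,q,u}
  h: {e,f,n,q,u}
  n: {f,h,q,u}
  q: {e,f,h,n,u}
  u: {e,f,h,n,q}

Chromatic number:
  clique {e,f,h,q,u} ⇒ need ≥ 5
  5-colouring: c0={f}  c1={h}  c2={q}  c3={u}  c4={e,n}
  χ = 5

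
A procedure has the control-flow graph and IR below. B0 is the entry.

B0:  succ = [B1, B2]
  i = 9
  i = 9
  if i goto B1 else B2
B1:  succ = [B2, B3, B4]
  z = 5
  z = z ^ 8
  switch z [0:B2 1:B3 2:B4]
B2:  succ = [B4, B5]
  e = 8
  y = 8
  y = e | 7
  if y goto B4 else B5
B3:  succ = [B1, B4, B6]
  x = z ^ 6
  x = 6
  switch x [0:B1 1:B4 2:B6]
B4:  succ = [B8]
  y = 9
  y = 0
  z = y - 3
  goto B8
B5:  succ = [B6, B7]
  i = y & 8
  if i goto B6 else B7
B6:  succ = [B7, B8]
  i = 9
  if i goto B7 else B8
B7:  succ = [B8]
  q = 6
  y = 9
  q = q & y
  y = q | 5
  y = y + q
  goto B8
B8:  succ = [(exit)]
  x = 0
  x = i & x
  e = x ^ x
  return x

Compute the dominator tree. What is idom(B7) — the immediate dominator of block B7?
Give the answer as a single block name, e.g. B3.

idom tree: B1←B0 B2←B0 B3←B1 B4←B0 B5←B2 B6←B0 B7←B0 B8←B0
Dom at joins:
  B1: preds {B0,B3}: {B0} ∩ {B0,B1,B3} = {B0}; idom=B0
  B2: preds {B0,B1}: {B0} ∩ {B0,B1} = {B0}; idom=B0
  B4: preds {B1,B2,B3}: {B0,B1} ∩ {B0,B2} ∩ {B0,B1,B3} = {B0}; idom=B0
  B6: preds {B3,B5}: {B0,B1,B3} ∩ {B0,B2,B5} = {B0}; idom=B0
  B7: preds {B5,B6}: {B0,B2,B5} ∩ {B0,B6} = {B0}; idom=B0
  B8: preds {B4,B6,B7}: {B0,B4} ∩ {B0,B6} ∩ {B0,B7} = {B0}; idom=B0

idom(B7) = B0

Answer: B0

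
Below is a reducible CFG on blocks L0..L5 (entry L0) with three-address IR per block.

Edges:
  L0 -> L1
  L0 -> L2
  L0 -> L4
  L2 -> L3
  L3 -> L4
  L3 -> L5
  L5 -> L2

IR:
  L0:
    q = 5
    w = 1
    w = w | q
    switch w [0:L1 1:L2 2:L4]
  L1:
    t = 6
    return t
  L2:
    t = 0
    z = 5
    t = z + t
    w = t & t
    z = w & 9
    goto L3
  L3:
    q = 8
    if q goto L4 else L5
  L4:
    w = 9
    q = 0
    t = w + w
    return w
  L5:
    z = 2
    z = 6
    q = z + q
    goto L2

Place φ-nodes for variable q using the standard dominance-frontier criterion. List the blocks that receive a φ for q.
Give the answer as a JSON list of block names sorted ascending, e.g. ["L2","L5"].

Answer: ["L2", "L4"]

Analysis:
idom tree: L1←L0 L2←L0 L3←L2 L4←L0 L5←L3
Dom∩ at merges:
  L2: preds {L0,L5}: {L0} ∩ {L0,L2,L3,L5} = {L0}; idom=L0
  L4: preds {L0,L3}: {L0} ∩ {L0,L2,L3} = {L0}; idom=L0

DF walk-up:
  L2←L0: walk · to L0
  L2←L5: walk L5→L3→L2 to L0
  L4←L0: walk · to L0
  L4←L3: walk L3→L2 to L0
  DF(L0)=∅
  DF(L1)=∅
  DF(L2)={L2,L4}
  DF(L3)={L2,L4}
  DF(L4)=∅
  DF(L5)={L2}

φ for q: defs {L0,L3,L4,L5}
  DF⁺ = {L2,L4}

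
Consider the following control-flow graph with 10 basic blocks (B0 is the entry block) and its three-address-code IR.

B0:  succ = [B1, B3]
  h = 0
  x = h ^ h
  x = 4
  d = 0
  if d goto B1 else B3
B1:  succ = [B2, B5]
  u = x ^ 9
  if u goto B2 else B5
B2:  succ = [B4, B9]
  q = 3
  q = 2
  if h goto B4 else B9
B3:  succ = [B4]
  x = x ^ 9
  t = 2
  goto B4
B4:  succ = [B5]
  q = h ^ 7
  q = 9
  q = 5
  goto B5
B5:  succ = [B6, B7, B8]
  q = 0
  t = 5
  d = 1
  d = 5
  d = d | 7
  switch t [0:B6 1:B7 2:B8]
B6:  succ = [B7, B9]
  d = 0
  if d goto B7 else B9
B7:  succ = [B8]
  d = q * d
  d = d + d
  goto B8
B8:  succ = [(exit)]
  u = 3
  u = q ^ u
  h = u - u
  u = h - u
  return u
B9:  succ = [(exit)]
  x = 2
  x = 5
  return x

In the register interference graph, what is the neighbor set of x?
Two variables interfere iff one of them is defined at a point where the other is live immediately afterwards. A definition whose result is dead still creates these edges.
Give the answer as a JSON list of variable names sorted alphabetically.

Answer: ["d", "h"]

Derivation:
def/use:
  B0 def {d,h,x} use ∅
  B1 def {u} use {x}
  B2 def {q} use {h}
  B3 def {t,x} use {x}
  B4 def {q} use {h}
  B5 def {d,q,t} use ∅
  B6 def {d} use ∅
  B7 def {d} use {d,q}
  B8 def {h,u} use {q}
  B9 def {x} use ∅

Liveness:
  B0: in=∅ out={h,x}
  B1: in={h,x} out={h}
  B2: in={h} out={h}
  B3: in={h,x} out={h}
  B4: in={h} out=∅
  B5: in=∅ out={d,q}
  B6: in={q} out={d,q}
  B7: in={d,q} out={q}
  B8: in={q} out=∅
  B9: in=∅ out=∅

Interfere edges:
  d: {h,q,t,x}
  h: {d,q,t,u,x}
  q: {d,h,t,u}
  t: {d,h,q}
  u: {h,q}
  x: {d,h}

N(x) = ["d", "h"]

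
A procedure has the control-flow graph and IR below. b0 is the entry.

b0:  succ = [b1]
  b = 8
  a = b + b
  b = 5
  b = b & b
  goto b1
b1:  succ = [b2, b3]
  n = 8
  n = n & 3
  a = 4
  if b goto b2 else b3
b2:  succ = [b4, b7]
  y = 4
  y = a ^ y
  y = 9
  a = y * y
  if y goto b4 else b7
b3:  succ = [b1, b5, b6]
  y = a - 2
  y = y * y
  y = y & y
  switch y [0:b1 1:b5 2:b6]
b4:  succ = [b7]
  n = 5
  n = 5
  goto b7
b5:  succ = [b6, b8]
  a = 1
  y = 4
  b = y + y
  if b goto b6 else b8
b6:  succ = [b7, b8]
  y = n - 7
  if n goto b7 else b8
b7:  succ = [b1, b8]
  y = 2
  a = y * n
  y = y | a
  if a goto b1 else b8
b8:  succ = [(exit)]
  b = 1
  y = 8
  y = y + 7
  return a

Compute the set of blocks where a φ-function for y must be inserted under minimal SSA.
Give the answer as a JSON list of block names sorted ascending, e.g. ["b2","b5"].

idom tree: b1←b0 b2←b1 b3←b1 b4←b2 b5←b3 b6←b3 b7←b1 b8←b1
Dom at joins:
  b1: preds {b0,b3,b7}: {b0} ∩ {b0,b1,b3} ∩ {b0,b1,b7} = {b0}; idom=b0
  b6: preds {b3,b5}: {b0,b1,b3} ∩ {b0,b1,b3,b5} = {b0,b1,b3}; idom=b3
  b7: preds {b2,b4,b6}: {b0,b1,b2} ∩ {b0,b1,b2,b4} ∩ {b0,b1,b3,b6} = {b0,b1}; idom=b1
  b8: preds {b5,b6,b7}: {b0,b1,b3,b5} ∩ {b0,b1,b3,b6} ∩ {b0,b1,b7} = {b0,b1}; idom=b1

DF derivation:
  b1←b0: walk · to b0
  b1←b3: walk b3→b1 to b0
  b1←b7: walk b7→b1 to b0
  b6←b3: walk · to b3
  b6←b5: walk b5 to b3
  b7←b2: walk b2 to b1
  b7←b4: walk b4→b2 to b1
  b7←b6: walk b6→b3 to b1
  b8←b5: walk b5→b3 to b1
  b8←b6: walk b6→b3 to b1
  b8←b7: walk b7 to b1
  DF(b0)=∅
  DF(b1)={b1}
  DF(b2)={b7}
  DF(b3)={b1,b7,b8}
  DF(b4)={b7}
  DF(b5)={b6,b8}
  DF(b6)={b7,b8}
  DF(b7)={b1,b8}
  DF(b8)=∅

φ for y: defs {b2,b3,b5,b6,b7,b8}
  DF⁺ = {b1,b6,b7,b8}

Answer: ["b1", "b6", "b7", "b8"]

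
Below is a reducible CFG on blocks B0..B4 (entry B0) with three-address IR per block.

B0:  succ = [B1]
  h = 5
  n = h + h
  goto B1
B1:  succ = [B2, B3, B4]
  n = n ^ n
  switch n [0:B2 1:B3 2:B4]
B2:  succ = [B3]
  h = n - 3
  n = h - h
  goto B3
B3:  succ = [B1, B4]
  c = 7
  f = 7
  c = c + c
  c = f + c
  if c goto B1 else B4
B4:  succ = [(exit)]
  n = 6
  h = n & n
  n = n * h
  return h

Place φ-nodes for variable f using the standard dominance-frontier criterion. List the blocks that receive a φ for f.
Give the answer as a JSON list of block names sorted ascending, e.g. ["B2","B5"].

idom tree: B1←B0 B2←B1 B3←B1 B4←B1
Dom∩ at merges:
  B1: preds {B0,B3}: {B0} ∩ {B0,B1,B3} = {B0}; idom=B0
  B3: preds {B1,B2}: {B0,B1} ∩ {B0,B1,B2} = {B0,B1}; idom=B1
  B4: preds {B1,B3}: {B0,B1} ∩ {B0,B1,B3} = {B0,B1}; idom=B1

DF derivation:
  join B1 pred B0: · stop@B0
  join B1 pred B3: B3→B1 stop@B0
  join B3 pred B1: · stop@B1
  join B3 pred B2: B2 stop@B1
  join B4 pred B1: · stop@B1
  join B4 pred B3: B3 stop@B1
  B0: DF=∅
  B1: DF={B1}
  B2: DF={B3}
  B3: DF={B1,B4}
  B4: DF=∅

φ for f: defs {B3}
  DF⁺ = {B1,B4}

Answer: ["B1", "B4"]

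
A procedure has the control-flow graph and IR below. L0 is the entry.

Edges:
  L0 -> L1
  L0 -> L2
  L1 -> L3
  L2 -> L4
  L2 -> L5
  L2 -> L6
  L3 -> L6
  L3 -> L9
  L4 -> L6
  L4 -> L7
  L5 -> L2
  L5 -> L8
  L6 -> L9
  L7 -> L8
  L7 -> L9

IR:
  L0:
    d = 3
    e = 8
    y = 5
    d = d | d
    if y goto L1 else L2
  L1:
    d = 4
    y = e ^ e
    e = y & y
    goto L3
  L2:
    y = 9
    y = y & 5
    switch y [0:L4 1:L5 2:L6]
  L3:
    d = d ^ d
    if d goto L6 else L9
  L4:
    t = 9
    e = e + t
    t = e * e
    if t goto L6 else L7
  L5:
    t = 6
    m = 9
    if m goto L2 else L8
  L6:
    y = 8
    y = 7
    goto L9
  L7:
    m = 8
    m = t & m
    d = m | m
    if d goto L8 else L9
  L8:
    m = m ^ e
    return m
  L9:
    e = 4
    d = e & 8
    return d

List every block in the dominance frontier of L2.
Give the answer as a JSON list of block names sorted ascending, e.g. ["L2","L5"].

idom tree: L1←L0 L2←L0 L3←L1 L4←L2 L5←L2 L6←L0 L7←L4 L8←L2 L9←L0
Join-block Dom:
  L2: preds {L0,L5}: {L0} ∩ {L0,L2,L5} = {L0}; idom=L0
  L6: preds {L2,L3,L4}: {L0,L2} ∩ {L0,L1,L3} ∩ {L0,L2,L4} = {L0}; idom=L0
  L8: preds {L5,L7}: {L0,L2,L5} ∩ {L0,L2,L4,L7} = {L0,L2}; idom=L2
  L9: preds {L3,L6,L7}: {L0,L1,L3} ∩ {L0,L6} ∩ {L0,L2,L4,L7} = {L0}; idom=L0

DF derivation:
  join L2 pred L0: · stop@L0
  join L2 pred L5: L5→L2 stop@L0
  join L6 pred L2: L2 stop@L0
  join L6 pred L3: L3→L1 stop@L0
  join L6 pred L4: L4→L2 stop@L0
  join L8 pred L5: L5 stop@L2
  join L8 pred L7: L7→L4 stop@L2
  join L9 pred L3: L3→L1 stop@L0
  join L9 pred L6: L6 stop@L0
  join L9 pred L7: L7→L4→L2 stop@L0
  L0 → ∅
  L1 → {L6,L9}
  L2 → {L2,L6,L9}
  L3 → {L6,L9}
  L4 → {L6,L8,L9}
  L5 → {L2,L8}
  L6 → {L9}
  L7 → {L8,L9}
  L8 → ∅
  L9 → ∅

DF(L2) = ["L2", "L6", "L9"]

Answer: ["L2", "L6", "L9"]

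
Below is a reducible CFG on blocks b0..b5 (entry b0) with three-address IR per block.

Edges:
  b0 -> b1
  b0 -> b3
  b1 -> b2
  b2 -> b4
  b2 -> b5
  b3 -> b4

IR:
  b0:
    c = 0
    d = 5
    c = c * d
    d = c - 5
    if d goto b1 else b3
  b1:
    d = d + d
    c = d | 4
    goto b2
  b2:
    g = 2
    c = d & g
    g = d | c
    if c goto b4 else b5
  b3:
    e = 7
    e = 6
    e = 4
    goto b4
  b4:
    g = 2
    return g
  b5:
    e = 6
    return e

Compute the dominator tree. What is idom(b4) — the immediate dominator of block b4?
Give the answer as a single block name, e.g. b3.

Answer: b0

Analysis:
idom tree: b1←b0 b2←b1 b3←b0 b4←b0 b5←b2
Dom∩ at merges:
  b4: preds {b2,b3}: {b0,b1,b2} ∩ {b0,b3} = {b0}; idom=b0

idom(b4) = b0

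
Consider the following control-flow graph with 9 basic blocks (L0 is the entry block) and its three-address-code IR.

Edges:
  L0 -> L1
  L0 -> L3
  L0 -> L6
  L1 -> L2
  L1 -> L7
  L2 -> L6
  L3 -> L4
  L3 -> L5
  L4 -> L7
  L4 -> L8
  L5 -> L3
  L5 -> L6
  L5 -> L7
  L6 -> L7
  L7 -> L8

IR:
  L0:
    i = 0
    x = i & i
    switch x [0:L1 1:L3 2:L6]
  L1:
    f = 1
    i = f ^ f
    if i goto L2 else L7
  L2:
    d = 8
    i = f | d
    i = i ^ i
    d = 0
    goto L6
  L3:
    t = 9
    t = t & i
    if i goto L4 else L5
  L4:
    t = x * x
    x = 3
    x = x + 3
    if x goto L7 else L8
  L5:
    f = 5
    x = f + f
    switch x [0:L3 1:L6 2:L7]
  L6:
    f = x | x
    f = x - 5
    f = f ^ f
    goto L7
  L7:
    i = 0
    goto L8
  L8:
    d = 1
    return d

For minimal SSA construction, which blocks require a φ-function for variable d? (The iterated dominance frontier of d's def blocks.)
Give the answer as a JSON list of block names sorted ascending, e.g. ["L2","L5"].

idom tree: L1←L0 L2←L1 L3←L0 L4←L3 L5←L3 L6←L0 L7←L0 L8←L0
Dom at joins:
  L3: preds {L0,L5}: {L0} ∩ {L0,L3,L5} = {L0}; idom=L0
  L6: preds {L0,L2,L5}: {L0} ∩ {L0,L1,L2} ∩ {L0,L3,L5} = {L0}; idom=L0
  L7: preds {L1,L4,L5,L6}: {L0,L1} ∩ {L0,L3,L4} ∩ {L0,L3,L5} ∩ {L0,L6} = {L0}; idom=L0
  L8: preds {L4,L7}: {L0,L3,L4} ∩ {L0,L7} = {L0}; idom=L0

DF walk-up:
  L3←L0: walk · to L0
  L3←L5: walk L5→L3 to L0
  L6←L0: walk · to L0
  L6←L2: walk L2→L1 to L0
  L6←L5: walk L5→L3 to L0
  L7←L1: walk L1 to L0
  L7←L4: walk L4→L3 to L0
  L7←L5: walk L5→L3 to L0
  L7←L6: walk L6 to L0
  L8←L4: walk L4→L3 to L0
  L8←L7: walk L7 to L0
  L0: DF=∅
  L1: DF={L6,L7}
  L2: DF={L6}
  L3: DF={L3,L6,L7,L8}
  L4: DF={L7,L8}
  L5: DF={L3,L6,L7}
  L6: DF={L7}
  L7: DF={L8}
  L8: DF=∅

φ for d: defs {L2,L8}
  DF⁺ = {L6,L7,L8}

Answer: ["L6", "L7", "L8"]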